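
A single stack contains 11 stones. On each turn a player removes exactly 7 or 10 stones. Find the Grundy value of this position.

Compute g(0), g(1), … for moves {7, 10}:
g(0) = mex{} = 0
g(1) = mex{} = 0
g(2) = mex{} = 0
g(3) = mex{} = 0
g(4) = mex{} = 0
g(5) = mex{} = 0
g(6) = mex{} = 0
g(7) = mex{0} = 1
g(8) = mex{0} = 1
g(9) = mex{0} = 1
g(10) = mex{0} = 1
g(11) = mex{0} = 1
So g(11) = 1.

1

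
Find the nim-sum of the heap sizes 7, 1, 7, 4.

5

Nim-sum: 7 XOR 1 XOR 7 XOR 4 = 5.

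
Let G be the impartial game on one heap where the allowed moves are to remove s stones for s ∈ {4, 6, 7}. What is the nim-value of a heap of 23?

Build the Grundy sequence with g(k) = mex{g(k−s) : s ∈ {4, 6, 7}, s ≤ k}:
k:     0  1  2  3  4  5  6  7  8  9 10 11 12 13 14 15 16 17 18 19 20 21 22 23
g(k):  0  0  0  0  1  1  1  1  2  2  2  0  0  0  0  1  1  1  1  2  2  2  0  0
So g(23) = 0.

0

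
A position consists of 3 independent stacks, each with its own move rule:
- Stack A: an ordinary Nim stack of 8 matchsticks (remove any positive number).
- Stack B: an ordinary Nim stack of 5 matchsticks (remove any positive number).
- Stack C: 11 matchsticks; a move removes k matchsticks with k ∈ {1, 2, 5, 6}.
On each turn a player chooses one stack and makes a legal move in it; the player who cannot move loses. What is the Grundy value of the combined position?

12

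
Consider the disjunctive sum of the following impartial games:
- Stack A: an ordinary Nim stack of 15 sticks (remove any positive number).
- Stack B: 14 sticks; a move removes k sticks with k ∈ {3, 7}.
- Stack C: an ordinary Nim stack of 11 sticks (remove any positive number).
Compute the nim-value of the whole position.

Stack A is a plain Nim stack of size 15, so its Grundy value is 15.
For stack B, compute g(0), g(1), … with moves {3, 7}:
k:     0  1  2  3  4  5  6  7  8  9 10 11 12 13 14
g(k):  0  0  0  1  1  1  0  2  2  1  0  0  0  1  1
So g(14) = 1.
Stack C is a plain Nim stack of size 11, so its Grundy value is 11.
The value of a disjunctive sum is the nim-sum of the parts.
Combined value = 15 XOR 1 XOR 11 = 5.

5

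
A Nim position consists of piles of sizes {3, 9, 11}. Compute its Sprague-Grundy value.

1

Bitwise XOR of the heap sizes:
  0011  (3)
  1001  (9)
  1011  (11)
  ----
  0001  (1)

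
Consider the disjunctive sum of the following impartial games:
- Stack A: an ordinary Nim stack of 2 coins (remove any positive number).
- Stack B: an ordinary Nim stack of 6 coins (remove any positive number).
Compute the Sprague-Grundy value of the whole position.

4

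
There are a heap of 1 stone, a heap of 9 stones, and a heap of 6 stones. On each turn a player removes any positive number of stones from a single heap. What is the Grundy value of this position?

14

Nim-sum: 1 XOR 9 XOR 6 = 14.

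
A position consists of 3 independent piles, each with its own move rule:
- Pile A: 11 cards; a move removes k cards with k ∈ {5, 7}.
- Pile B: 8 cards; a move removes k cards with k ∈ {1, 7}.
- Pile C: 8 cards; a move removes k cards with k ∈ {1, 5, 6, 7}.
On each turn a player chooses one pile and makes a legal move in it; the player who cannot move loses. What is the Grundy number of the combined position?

0

For pile A, compute g(0), g(1), … with moves {5, 7}:
k:     0  1  2  3  4  5  6  7  8  9 10 11
g(k):  0  0  0  0  0  1  1  1  1  1  2  2
So g(11) = 2.
Grundy values for pile B (subtraction set {1, 7}):
g(0) = mex{} = 0
g(1) = mex{0} = 1
g(2) = mex{1} = 0
g(3) = mex{0} = 1
g(4) = mex{1} = 0
g(5) = mex{0} = 1
g(6) = mex{1} = 0
g(7) = mex{0} = 1
g(8) = mex{1} = 0
So g(8) = 0.
Grundy values for pile C (subtraction set {1, 5, 6, 7}):
g(0) = mex{} = 0
g(1) = mex{0} = 1
g(2) = mex{1} = 0
g(3) = mex{0} = 1
g(4) = mex{1} = 0
g(5) = mex{0} = 1
g(6) = mex{0,1} = 2
g(7) = mex{0,1,2} = 3
g(8) = mex{0,1,3} = 2
So g(8) = 2.
The value of a disjunctive sum is the nim-sum of the parts.
Combined value = 2 ⊕ 0 ⊕ 2 = 0.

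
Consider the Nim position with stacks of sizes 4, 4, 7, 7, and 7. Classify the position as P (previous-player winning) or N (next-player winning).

Nim-sum: 4 ⊕ 4 ⊕ 7 ⊕ 7 ⊕ 7 = 7.
The nim-sum is 7 ≠ 0, so this is an N-position: the player to move can win.

N-position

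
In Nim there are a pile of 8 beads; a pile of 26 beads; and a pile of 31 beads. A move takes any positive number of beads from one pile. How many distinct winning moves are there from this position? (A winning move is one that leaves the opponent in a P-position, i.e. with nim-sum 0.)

3

Nim-sum: 8 ⊕ 26 ⊕ 31 = 13.
The overall nim-sum is X = 13. A pile of size p has a winning move iff p XOR X < p (reduce it to p XOR X).
  8: 8 XOR 13 = 5 < 8 — winning move (to 5).
  26: 26 XOR 13 = 23 < 26 — winning move (to 23).
  31: 31 XOR 13 = 18 < 31 — winning move (to 18).
That gives 3 winning moves.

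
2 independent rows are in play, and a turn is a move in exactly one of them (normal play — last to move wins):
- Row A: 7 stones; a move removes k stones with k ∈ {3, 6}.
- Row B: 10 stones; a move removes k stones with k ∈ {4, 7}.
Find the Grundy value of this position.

For row A, compute g(0), g(1), … with moves {3, 6}:
g(0) = mex{} = 0
g(1) = mex{} = 0
g(2) = mex{} = 0
g(3) = mex{0} = 1
g(4) = mex{0} = 1
g(5) = mex{0} = 1
g(6) = mex{0,1} = 2
g(7) = mex{0,1} = 2
So g(7) = 2.
Build the Grundy sequence for row B with g(k) = mex{g(k−s) : s ∈ {4, 7}, s ≤ k}:
k:     0  1  2  3  4  5  6  7  8  9 10
g(k):  0  0  0  0  1  1  1  1  2  2  2
So g(10) = 2.
The value of a disjunctive sum is the nim-sum of the parts.
Combined value = 2 ⊕ 2 = 0.

0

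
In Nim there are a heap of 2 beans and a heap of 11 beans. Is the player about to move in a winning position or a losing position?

Winning position

Bitwise XOR of the heap sizes:
  0010  (2)
  1011  (11)
  ----
  1001  (9)
The nim-sum is 9 ≠ 0, so this is an N-position: the player to move can win.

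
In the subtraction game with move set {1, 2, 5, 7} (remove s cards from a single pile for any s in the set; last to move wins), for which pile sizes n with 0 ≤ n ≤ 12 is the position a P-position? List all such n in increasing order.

0, 3, 6, 9, 12

Compute g(0), g(1), … for moves {1, 2, 5, 7}:
g(0) = mex{} = 0
g(1) = mex{0} = 1
g(2) = mex{0,1} = 2
g(3) = mex{1,2} = 0
g(4) = mex{0,2} = 1
g(5) = mex{0,1} = 2
g(6) = mex{1,2} = 0
g(7) = mex{0,2} = 1
g(8) = mex{0,1} = 2
g(9) = mex{1,2} = 0
g(10) = mex{0,2} = 1
g(11) = mex{0,1} = 2
g(12) = mex{1,2} = 0
The P-positions (g = 0) in 0..12 are 0, 3, 6, 9, 12.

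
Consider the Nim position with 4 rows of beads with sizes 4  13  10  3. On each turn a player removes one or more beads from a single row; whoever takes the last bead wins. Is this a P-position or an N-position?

P-position

Write each in binary and XOR column by column:
  0100  (4)
  1101  (13)
  1010  (10)
  0011  (3)
  ----
  0000  (0)
The nim-sum is 0, so this is a P-position: the player to move is in a losing position under optimal play.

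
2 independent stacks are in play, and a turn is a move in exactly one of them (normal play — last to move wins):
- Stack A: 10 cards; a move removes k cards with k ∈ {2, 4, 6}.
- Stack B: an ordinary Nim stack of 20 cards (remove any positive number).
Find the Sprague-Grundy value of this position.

21

Build the Grundy sequence for stack A with g(k) = mex{g(k−s) : s ∈ {2, 4, 6}, s ≤ k}:
k:     0  1  2  3  4  5  6  7  8  9 10
g(k):  0  0  1  1  2  2  3  3  0  0  1
So g(10) = 1.
Stack B is a plain Nim stack of size 20, so its Grundy value is 20.
By the Sprague-Grundy theorem, the Grundy value of a sum of independent games is the XOR of the component values.
Combined value = 1 ⊕ 20 = 21.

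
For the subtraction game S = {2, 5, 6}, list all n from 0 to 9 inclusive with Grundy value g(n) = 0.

0, 1, 4, 8

Build the Grundy sequence with g(k) = mex{g(k−s) : s ∈ {2, 5, 6}, s ≤ k}:
k:     0  1  2  3  4  5  6  7  8  9
g(k):  0  0  1  1  0  2  1  3  0  2
The P-positions (g = 0) in 0..9 are 0, 1, 4, 8.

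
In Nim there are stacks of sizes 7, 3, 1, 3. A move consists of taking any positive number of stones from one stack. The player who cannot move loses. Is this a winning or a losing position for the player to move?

Winning position

Compute the nim-sum pairwise:
7 ⊕ 3 = 4
4 ⊕ 1 = 5
5 ⊕ 3 = 6
The nim-sum is 6 ≠ 0, so this is an N-position: the player to move can win.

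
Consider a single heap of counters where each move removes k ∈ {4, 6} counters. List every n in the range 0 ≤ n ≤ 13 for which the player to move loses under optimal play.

0, 1, 2, 3, 10, 11, 12, 13

Grundy values for subtraction set {4, 6}:
g(0) = mex{} = 0
g(1) = mex{} = 0
g(2) = mex{} = 0
g(3) = mex{} = 0
g(4) = mex{0} = 1
g(5) = mex{0} = 1
g(6) = mex{0} = 1
g(7) = mex{0} = 1
g(8) = mex{0,1} = 2
g(9) = mex{0,1} = 2
g(10) = mex{1} = 0
g(11) = mex{1} = 0
g(12) = mex{1,2} = 0
g(13) = mex{1,2} = 0
The P-positions (g = 0) in 0..13 are 0, 1, 2, 3, 10, 11, 12, 13.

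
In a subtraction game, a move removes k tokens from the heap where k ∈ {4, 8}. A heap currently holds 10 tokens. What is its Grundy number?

2

Compute g(0), g(1), … for moves {4, 8}:
k:     0  1  2  3  4  5  6  7  8  9 10
g(k):  0  0  0  0  1  1  1  1  2  2  2
So g(10) = 2.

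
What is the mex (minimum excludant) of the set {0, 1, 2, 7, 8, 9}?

The values 0, 1, 2 are all present; 3 is the first non-negative integer missing from the set.

3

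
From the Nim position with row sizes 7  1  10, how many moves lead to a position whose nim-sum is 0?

Compute the nim-sum pairwise:
7 ^ 1 = 6
6 ^ 10 = 12
The overall nim-sum is X = 12. A row of size p has a winning move iff p XOR X < p (reduce it to p XOR X).
  7: 7 XOR 12 = 11 ≥ 7 — no move.
  1: 1 XOR 12 = 13 ≥ 1 — no move.
  10: 10 XOR 12 = 6 < 10 — winning move (to 6).
That gives 1 winning move.

1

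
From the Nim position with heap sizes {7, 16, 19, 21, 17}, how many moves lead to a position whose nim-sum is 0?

0

Nim-sum: 7 XOR 16 XOR 19 XOR 21 XOR 17 = 0.
The nim-sum is already 0, so every move leaves a nonzero nim-sum — there are no winning moves.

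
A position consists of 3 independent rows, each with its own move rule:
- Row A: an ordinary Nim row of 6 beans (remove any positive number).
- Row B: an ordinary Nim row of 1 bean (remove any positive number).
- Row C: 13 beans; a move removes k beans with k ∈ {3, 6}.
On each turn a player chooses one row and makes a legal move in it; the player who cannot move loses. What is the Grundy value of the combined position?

Row A is a plain Nim row of size 6, so its Grundy value is 6.
Row B is a plain Nim row of size 1, so its Grundy value is 1.
Build the Grundy sequence for row C with g(k) = mex{g(k−s) : s ∈ {3, 6}, s ≤ k}:
k:     0  1  2  3  4  5  6  7  8  9 10 11 12 13
g(k):  0  0  0  1  1  1  2  2  2  0  0  0  1  1
So g(13) = 1.
By the Sprague-Grundy theorem, the Grundy value of a sum of independent games is the XOR of the component values.
Combined value = 6 XOR 1 XOR 1 = 6.

6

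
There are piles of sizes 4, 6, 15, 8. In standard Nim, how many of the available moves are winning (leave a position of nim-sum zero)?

3

Bitwise XOR of the heap sizes:
  0100  (4)
  0110  (6)
  1111  (15)
  1000  (8)
  ----
  0101  (5)
The overall nim-sum is X = 5. A pile of size p has a winning move iff p XOR X < p (reduce it to p XOR X).
  4: 4 XOR 5 = 1 < 4 — winning move (to 1).
  6: 6 XOR 5 = 3 < 6 — winning move (to 3).
  15: 15 XOR 5 = 10 < 15 — winning move (to 10).
  8: 8 XOR 5 = 13 ≥ 8 — no move.
That gives 3 winning moves.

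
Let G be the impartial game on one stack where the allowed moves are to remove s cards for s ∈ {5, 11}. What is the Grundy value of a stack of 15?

1

Build the Grundy sequence with g(k) = mex{g(k−s) : s ∈ {5, 11}, s ≤ k}:
k:     0  1  2  3  4  5  6  7  8  9 10 11 12 13 14 15
g(k):  0  0  0  0  0  1  1  1  1  1  0  2  2  2  2  1
So g(15) = 1.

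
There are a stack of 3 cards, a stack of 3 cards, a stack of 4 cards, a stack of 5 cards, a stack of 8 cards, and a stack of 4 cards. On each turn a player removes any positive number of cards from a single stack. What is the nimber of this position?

13

Bitwise XOR of the heap sizes:
  0011  (3)
  0011  (3)
  0100  (4)
  0101  (5)
  1000  (8)
  0100  (4)
  ----
  1101  (13)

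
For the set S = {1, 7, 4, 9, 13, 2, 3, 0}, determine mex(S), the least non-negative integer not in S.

5

The values 0, 1, 2, 3, 4 are all present; 5 is the first non-negative integer missing from the set.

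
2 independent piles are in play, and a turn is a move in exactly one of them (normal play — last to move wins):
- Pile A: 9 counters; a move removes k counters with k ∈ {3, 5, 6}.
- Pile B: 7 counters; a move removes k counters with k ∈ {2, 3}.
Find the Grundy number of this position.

Build the Grundy sequence for pile A with g(k) = mex{g(k−s) : s ∈ {3, 5, 6}, s ≤ k}:
k:     0  1  2  3  4  5  6  7  8  9
g(k):  0  0  0  1  1  1  2  2  2  0
So g(9) = 0.
For pile B, compute g(0), g(1), … with moves {2, 3}:
k:     0  1  2  3  4  5  6  7
g(k):  0  0  1  1  2  0  0  1
So g(7) = 1.
The value of a disjunctive sum is the nim-sum of the parts.
Combined value = 0 XOR 1 = 1.

1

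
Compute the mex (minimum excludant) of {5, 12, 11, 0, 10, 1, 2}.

The values 0, 1, 2 are all present; 3 is the first non-negative integer missing from the set.

3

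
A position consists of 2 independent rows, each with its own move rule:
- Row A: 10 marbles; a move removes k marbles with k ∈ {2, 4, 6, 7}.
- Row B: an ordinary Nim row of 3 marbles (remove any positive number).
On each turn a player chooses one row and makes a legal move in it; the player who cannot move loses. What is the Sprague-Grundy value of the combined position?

3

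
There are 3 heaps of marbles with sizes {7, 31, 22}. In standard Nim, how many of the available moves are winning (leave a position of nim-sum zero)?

1

Compute the nim-sum pairwise:
7 ⊕ 31 = 24
24 ⊕ 22 = 14
The overall nim-sum is X = 14. A heap of size p has a winning move iff p XOR X < p (reduce it to p XOR X).
  7: 7 XOR 14 = 9 ≥ 7 — no move.
  31: 31 XOR 14 = 17 < 31 — winning move (to 17).
  22: 22 XOR 14 = 24 ≥ 22 — no move.
That gives 1 winning move.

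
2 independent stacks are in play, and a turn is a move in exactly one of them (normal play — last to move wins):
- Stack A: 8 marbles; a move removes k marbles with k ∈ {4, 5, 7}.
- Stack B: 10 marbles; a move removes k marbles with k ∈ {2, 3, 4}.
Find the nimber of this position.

0

Build the Grundy sequence for stack A with g(k) = mex{g(k−s) : s ∈ {4, 5, 7}, s ≤ k}:
k:     0  1  2  3  4  5  6  7  8
g(k):  0  0  0  0  1  1  1  1  2
So g(8) = 2.
For stack B, compute g(0), g(1), … with moves {2, 3, 4}:
k:     0  1  2  3  4  5  6  7  8  9 10
g(k):  0  0  1  1  2  2  0  0  1  1  2
So g(10) = 2.
By the Sprague-Grundy theorem, the Grundy value of a sum of independent games is the XOR of the component values.
Combined value = 2 XOR 2 = 0.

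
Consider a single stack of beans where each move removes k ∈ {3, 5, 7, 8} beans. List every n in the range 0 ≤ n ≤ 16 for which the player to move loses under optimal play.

0, 1, 2, 11, 12, 13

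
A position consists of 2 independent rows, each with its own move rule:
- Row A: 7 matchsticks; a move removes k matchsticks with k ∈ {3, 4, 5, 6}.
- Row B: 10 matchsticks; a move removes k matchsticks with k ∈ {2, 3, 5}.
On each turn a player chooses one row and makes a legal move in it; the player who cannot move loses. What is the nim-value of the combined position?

3

For row A, compute g(0), g(1), … with moves {3, 4, 5, 6}:
k:     0  1  2  3  4  5  6  7
g(k):  0  0  0  1  1  1  2  2
So g(7) = 2.
Build the Grundy sequence for row B with g(k) = mex{g(k−s) : s ∈ {2, 3, 5}, s ≤ k}:
k:     0  1  2  3  4  5  6  7  8  9 10
g(k):  0  0  1  1  2  2  3  0  0  1  1
So g(10) = 1.
The value of a disjunctive sum is the nim-sum of the parts.
Combined value = 2 ⊕ 1 = 3.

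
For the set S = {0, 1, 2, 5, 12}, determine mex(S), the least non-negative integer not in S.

The values 0, 1, 2 are all present; 3 is the first non-negative integer missing from the set.

3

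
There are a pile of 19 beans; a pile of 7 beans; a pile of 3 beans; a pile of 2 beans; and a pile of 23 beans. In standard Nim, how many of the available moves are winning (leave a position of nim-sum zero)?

5

Bitwise XOR of the heap sizes:
  10011  (19)
  00111  (7)
  00011  (3)
  00010  (2)
  10111  (23)
  -----
  00010  (2)
The overall nim-sum is X = 2. A pile of size p has a winning move iff p XOR X < p (reduce it to p XOR X).
  19: 19 XOR 2 = 17 < 19 — winning move (to 17).
  7: 7 XOR 2 = 5 < 7 — winning move (to 5).
  3: 3 XOR 2 = 1 < 3 — winning move (to 1).
  2: 2 XOR 2 = 0 < 2 — winning move (to 0).
  23: 23 XOR 2 = 21 < 23 — winning move (to 21).
That gives 5 winning moves.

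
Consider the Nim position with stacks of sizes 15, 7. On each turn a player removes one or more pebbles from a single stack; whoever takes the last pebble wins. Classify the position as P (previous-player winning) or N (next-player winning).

Compute the nim-sum pairwise:
15 ^ 7 = 8
The nim-sum is 8 ≠ 0, so this is an N-position: the player to move can win.

N-position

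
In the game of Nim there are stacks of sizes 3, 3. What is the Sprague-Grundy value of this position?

0

Nim-sum: 3 XOR 3 = 0.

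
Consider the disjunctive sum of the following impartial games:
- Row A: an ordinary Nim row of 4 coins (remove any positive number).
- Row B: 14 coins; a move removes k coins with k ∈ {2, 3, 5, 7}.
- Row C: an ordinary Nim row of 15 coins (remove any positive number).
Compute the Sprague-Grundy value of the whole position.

Row A is a plain Nim row of size 4, so its Grundy value is 4.
Grundy values for row B (subtraction set {2, 3, 5, 7}):
g(0) = mex{} = 0
g(1) = mex{} = 0
g(2) = mex{0} = 1
g(3) = mex{0} = 1
g(4) = mex{0,1} = 2
g(5) = mex{0,1} = 2
g(6) = mex{0,1,2} = 3
g(7) = mex{0,1,2} = 3
g(8) = mex{0,1,2,3} = 4
g(9) = mex{1,2,3} = 0
g(10) = mex{1,2,3,4} = 0
g(11) = mex{0,2,3,4} = 1
g(12) = mex{0,2,3} = 1
g(13) = mex{0,1,3,4} = 2
g(14) = mex{0,1,3} = 2
So g(14) = 2.
Row C is a plain Nim row of size 15, so its Grundy value is 15.
The value of a disjunctive sum is the nim-sum of the parts.
Combined value = 4 XOR 2 XOR 15 = 9.

9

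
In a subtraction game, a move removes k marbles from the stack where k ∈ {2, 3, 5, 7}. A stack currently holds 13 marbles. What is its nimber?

2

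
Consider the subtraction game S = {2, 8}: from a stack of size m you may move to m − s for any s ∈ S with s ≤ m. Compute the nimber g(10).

Compute g(0), g(1), … for moves {2, 8}:
k:     0  1  2  3  4  5  6  7  8  9 10
g(k):  0  0  1  1  0  0  1  1  2  2  0
So g(10) = 0.

0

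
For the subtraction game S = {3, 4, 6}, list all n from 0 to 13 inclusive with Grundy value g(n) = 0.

Compute g(0), g(1), … for moves {3, 4, 6}:
k:     0  1  2  3  4  5  6  7  8  9 10 11 12 13
g(k):  0  0  0  1  1  1  2  2  2  0  0  0  1  1
The P-positions (g = 0) in 0..13 are 0, 1, 2, 9, 10, 11.

0, 1, 2, 9, 10, 11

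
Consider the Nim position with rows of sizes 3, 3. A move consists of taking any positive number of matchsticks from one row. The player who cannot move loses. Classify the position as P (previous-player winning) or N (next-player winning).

P-position

Compute the nim-sum pairwise:
3 XOR 3 = 0
The nim-sum is 0, so this is a P-position: the player to move is in a losing position under optimal play.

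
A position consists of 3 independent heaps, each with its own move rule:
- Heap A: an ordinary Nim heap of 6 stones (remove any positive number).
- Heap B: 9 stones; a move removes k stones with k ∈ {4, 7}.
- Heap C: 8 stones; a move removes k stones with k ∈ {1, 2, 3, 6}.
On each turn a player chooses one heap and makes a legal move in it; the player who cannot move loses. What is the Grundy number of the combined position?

Heap A is a plain Nim heap of size 6, so its Grundy value is 6.
For heap B, compute g(0), g(1), … with moves {4, 7}:
k:     0  1  2  3  4  5  6  7  8  9
g(k):  0  0  0  0  1  1  1  1  2  2
So g(9) = 2.
For heap C, compute g(0), g(1), … with moves {1, 2, 3, 6}:
g(0) = mex{} = 0
g(1) = mex{0} = 1
g(2) = mex{0,1} = 2
g(3) = mex{0,1,2} = 3
g(4) = mex{1,2,3} = 0
g(5) = mex{0,2,3} = 1
g(6) = mex{0,1,3} = 2
g(7) = mex{0,1,2} = 3
g(8) = mex{1,2,3} = 0
So g(8) = 0.
The value of a disjunctive sum is the nim-sum of the parts.
Combined value = 6 XOR 2 XOR 0 = 4.

4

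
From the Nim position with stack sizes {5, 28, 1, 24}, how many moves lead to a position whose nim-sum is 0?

Nim-sum: 5 ⊕ 28 ⊕ 1 ⊕ 24 = 0.
The nim-sum is already 0, so every move leaves a nonzero nim-sum — there are no winning moves.

0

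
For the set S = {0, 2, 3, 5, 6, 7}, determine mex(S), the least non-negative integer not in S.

1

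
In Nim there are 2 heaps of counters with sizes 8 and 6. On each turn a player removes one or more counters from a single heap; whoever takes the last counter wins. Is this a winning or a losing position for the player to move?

Winning position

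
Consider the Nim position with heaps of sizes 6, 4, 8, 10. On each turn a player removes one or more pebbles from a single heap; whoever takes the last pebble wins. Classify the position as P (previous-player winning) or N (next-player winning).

Bitwise XOR of the heap sizes:
  0110  (6)
  0100  (4)
  1000  (8)
  1010  (10)
  ----
  0000  (0)
The nim-sum is 0, so this is a P-position: the player to move is in a losing position under optimal play.

P-position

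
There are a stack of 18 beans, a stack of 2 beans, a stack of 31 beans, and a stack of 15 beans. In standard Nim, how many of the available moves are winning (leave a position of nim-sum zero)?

Compute the nim-sum pairwise:
18 XOR 2 = 16
16 XOR 31 = 15
15 XOR 15 = 0
The nim-sum is already 0, so every move leaves a nonzero nim-sum — there are no winning moves.

0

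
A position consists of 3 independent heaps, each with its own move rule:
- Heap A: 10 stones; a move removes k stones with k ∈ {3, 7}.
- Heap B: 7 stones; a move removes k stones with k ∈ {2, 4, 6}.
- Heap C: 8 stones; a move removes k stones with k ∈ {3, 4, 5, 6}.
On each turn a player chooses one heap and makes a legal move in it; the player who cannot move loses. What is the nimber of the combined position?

For heap A, compute g(0), g(1), … with moves {3, 7}:
k:     0  1  2  3  4  5  6  7  8  9 10
g(k):  0  0  0  1  1  1  0  2  2  1  0
So g(10) = 0.
Build the Grundy sequence for heap B with g(k) = mex{g(k−s) : s ∈ {2, 4, 6}, s ≤ k}:
g(0) = mex{} = 0
g(1) = mex{} = 0
g(2) = mex{0} = 1
g(3) = mex{0} = 1
g(4) = mex{0,1} = 2
g(5) = mex{0,1} = 2
g(6) = mex{0,1,2} = 3
g(7) = mex{0,1,2} = 3
So g(7) = 3.
Grundy values for heap C (subtraction set {3, 4, 5, 6}):
k:     0  1  2  3  4  5  6  7  8
g(k):  0  0  0  1  1  1  2  2  2
So g(8) = 2.
By the Sprague-Grundy theorem, the Grundy value of a sum of independent games is the XOR of the component values.
Combined value = 0 ⊕ 3 ⊕ 2 = 1.

1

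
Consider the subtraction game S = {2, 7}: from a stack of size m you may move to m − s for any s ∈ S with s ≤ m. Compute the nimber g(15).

Build the Grundy sequence with g(k) = mex{g(k−s) : s ∈ {2, 7}, s ≤ k}:
k:     0  1  2  3  4  5  6  7  8  9 10 11 12 13 14 15
g(k):  0  0  1  1  0  0  1  1  2  0  0  1  1  0  0  1
So g(15) = 1.

1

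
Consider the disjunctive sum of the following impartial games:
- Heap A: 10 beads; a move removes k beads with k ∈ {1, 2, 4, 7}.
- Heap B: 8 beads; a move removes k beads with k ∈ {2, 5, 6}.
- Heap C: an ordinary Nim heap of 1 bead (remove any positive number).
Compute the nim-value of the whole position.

0

For heap A, compute g(0), g(1), … with moves {1, 2, 4, 7}:
g(0) = mex{} = 0
g(1) = mex{0} = 1
g(2) = mex{0,1} = 2
g(3) = mex{1,2} = 0
g(4) = mex{0,2} = 1
g(5) = mex{0,1} = 2
g(6) = mex{1,2} = 0
g(7) = mex{0,2} = 1
g(8) = mex{0,1} = 2
g(9) = mex{1,2} = 0
g(10) = mex{0,2} = 1
So g(10) = 1.
Grundy values for heap B (subtraction set {2, 5, 6}):
k:     0  1  2  3  4  5  6  7  8
g(k):  0  0  1  1  0  2  1  3  0
So g(8) = 0.
Heap C is a plain Nim heap of size 1, so its Grundy value is 1.
The value of a disjunctive sum is the nim-sum of the parts.
Combined value = 1 ⊕ 0 ⊕ 1 = 0.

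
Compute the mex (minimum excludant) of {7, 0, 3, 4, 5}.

0 is in the set but 1 is not, so the mex is 1.

1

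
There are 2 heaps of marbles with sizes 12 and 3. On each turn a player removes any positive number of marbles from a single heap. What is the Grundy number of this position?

Write each in binary and XOR column by column:
  1100  (12)
  0011  (3)
  ----
  1111  (15)

15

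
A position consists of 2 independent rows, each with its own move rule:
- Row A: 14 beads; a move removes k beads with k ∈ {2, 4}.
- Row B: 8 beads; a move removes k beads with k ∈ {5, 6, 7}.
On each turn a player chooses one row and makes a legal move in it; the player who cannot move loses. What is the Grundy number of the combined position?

0

Grundy values for row A (subtraction set {2, 4}):
g(0) = mex{} = 0
g(1) = mex{} = 0
g(2) = mex{0} = 1
g(3) = mex{0} = 1
g(4) = mex{0,1} = 2
g(5) = mex{0,1} = 2
g(6) = mex{1,2} = 0
g(7) = mex{1,2} = 0
g(8) = mex{0,2} = 1
g(9) = mex{0,2} = 1
g(10) = mex{0,1} = 2
g(11) = mex{0,1} = 2
g(12) = mex{1,2} = 0
g(13) = mex{1,2} = 0
g(14) = mex{0,2} = 1
So g(14) = 1.
For row B, compute g(0), g(1), … with moves {5, 6, 7}:
g(0) = mex{} = 0
g(1) = mex{} = 0
g(2) = mex{} = 0
g(3) = mex{} = 0
g(4) = mex{} = 0
g(5) = mex{0} = 1
g(6) = mex{0} = 1
g(7) = mex{0} = 1
g(8) = mex{0} = 1
So g(8) = 1.
By the Sprague-Grundy theorem, the Grundy value of a sum of independent games is the XOR of the component values.
Combined value = 1 ⊕ 1 = 0.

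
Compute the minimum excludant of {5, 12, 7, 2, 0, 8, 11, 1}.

3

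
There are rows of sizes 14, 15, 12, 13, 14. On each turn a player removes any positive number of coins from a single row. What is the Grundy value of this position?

14

Nim-sum: 14 ^ 15 ^ 12 ^ 13 ^ 14 = 14.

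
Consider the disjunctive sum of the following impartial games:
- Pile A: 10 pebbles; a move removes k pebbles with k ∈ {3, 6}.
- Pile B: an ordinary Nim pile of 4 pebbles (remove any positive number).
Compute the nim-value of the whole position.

4

Grundy values for pile A (subtraction set {3, 6}):
g(0) = mex{} = 0
g(1) = mex{} = 0
g(2) = mex{} = 0
g(3) = mex{0} = 1
g(4) = mex{0} = 1
g(5) = mex{0} = 1
g(6) = mex{0,1} = 2
g(7) = mex{0,1} = 2
g(8) = mex{0,1} = 2
g(9) = mex{1,2} = 0
g(10) = mex{1,2} = 0
So g(10) = 0.
Pile B is a plain Nim pile of size 4, so its Grundy value is 4.
The value of a disjunctive sum is the nim-sum of the parts.
Combined value = 0 ⊕ 4 = 4.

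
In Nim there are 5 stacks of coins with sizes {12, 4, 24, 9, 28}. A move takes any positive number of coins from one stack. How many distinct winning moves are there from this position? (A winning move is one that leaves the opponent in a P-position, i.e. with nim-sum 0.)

Write each in binary and XOR column by column:
  01100  (12)
  00100  (4)
  11000  (24)
  01001  (9)
  11100  (28)
  -----
  00101  (5)
The overall nim-sum is X = 5. A stack of size p has a winning move iff p XOR X < p (reduce it to p XOR X).
  12: 12 XOR 5 = 9 < 12 — winning move (to 9).
  4: 4 XOR 5 = 1 < 4 — winning move (to 1).
  24: 24 XOR 5 = 29 ≥ 24 — no move.
  9: 9 XOR 5 = 12 ≥ 9 — no move.
  28: 28 XOR 5 = 25 < 28 — winning move (to 25).
That gives 3 winning moves.

3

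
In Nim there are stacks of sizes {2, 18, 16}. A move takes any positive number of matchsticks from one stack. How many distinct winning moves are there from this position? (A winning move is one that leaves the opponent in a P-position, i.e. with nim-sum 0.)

0

Compute the nim-sum pairwise:
2 ^ 18 = 16
16 ^ 16 = 0
The nim-sum is already 0, so every move leaves a nonzero nim-sum — there are no winning moves.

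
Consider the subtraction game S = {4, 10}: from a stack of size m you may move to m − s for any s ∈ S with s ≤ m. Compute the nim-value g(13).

1

Build the Grundy sequence with g(k) = mex{g(k−s) : s ∈ {4, 10}, s ≤ k}:
k:     0  1  2  3  4  5  6  7  8  9 10 11 12 13
g(k):  0  0  0  0  1  1  1  1  0  0  2  2  1  1
So g(13) = 1.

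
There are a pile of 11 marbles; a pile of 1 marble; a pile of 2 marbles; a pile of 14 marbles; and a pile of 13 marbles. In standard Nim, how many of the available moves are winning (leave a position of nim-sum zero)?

Write each in binary and XOR column by column:
  1011  (11)
  0001  (1)
  0010  (2)
  1110  (14)
  1101  (13)
  ----
  1011  (11)
The overall nim-sum is X = 11. A pile of size p has a winning move iff p XOR X < p (reduce it to p XOR X).
  11: 11 XOR 11 = 0 < 11 — winning move (to 0).
  1: 1 XOR 11 = 10 ≥ 1 — no move.
  2: 2 XOR 11 = 9 ≥ 2 — no move.
  14: 14 XOR 11 = 5 < 14 — winning move (to 5).
  13: 13 XOR 11 = 6 < 13 — winning move (to 6).
That gives 3 winning moves.

3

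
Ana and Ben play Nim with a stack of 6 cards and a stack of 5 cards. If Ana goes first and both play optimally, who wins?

Compute the nim-sum pairwise:
6 XOR 5 = 3
The nim-sum is 3 ≠ 0, so this is an N-position: the player to move can win; Ana has a winning move.

Ana wins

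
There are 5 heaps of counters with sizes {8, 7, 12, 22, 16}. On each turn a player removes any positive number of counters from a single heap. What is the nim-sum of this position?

Nim-sum: 8 ⊕ 7 ⊕ 12 ⊕ 22 ⊕ 16 = 5.

5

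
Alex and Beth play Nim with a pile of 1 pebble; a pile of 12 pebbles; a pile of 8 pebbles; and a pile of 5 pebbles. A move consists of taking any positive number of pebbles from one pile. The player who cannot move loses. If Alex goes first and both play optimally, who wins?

Beth wins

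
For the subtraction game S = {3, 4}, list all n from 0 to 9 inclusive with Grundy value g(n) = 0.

Compute g(0), g(1), … for moves {3, 4}:
g(0) = mex{} = 0
g(1) = mex{} = 0
g(2) = mex{} = 0
g(3) = mex{0} = 1
g(4) = mex{0} = 1
g(5) = mex{0} = 1
g(6) = mex{0,1} = 2
g(7) = mex{1} = 0
g(8) = mex{1} = 0
g(9) = mex{1,2} = 0
The P-positions (g = 0) in 0..9 are 0, 1, 2, 7, 8, 9.

0, 1, 2, 7, 8, 9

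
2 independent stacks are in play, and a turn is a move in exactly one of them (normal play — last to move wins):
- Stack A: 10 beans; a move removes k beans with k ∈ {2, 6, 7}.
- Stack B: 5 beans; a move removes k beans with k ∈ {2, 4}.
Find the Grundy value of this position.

1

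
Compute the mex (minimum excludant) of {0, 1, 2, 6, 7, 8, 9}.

The values 0, 1, 2 are all present; 3 is the first non-negative integer missing from the set.

3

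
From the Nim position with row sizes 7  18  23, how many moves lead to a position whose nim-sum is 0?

Write each in binary and XOR column by column:
  00111  (7)
  10010  (18)
  10111  (23)
  -----
  00010  (2)
The overall nim-sum is X = 2. A row of size p has a winning move iff p XOR X < p (reduce it to p XOR X).
  7: 7 XOR 2 = 5 < 7 — winning move (to 5).
  18: 18 XOR 2 = 16 < 18 — winning move (to 16).
  23: 23 XOR 2 = 21 < 23 — winning move (to 21).
That gives 3 winning moves.

3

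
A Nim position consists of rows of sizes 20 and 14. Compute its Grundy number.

Nim-sum: 20 ⊕ 14 = 26.

26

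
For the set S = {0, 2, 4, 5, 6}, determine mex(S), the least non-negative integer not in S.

0 is in the set but 1 is not, so the mex is 1.

1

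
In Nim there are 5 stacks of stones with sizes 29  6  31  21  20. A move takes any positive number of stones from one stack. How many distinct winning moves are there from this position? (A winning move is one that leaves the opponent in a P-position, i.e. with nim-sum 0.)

Nim-sum: 29 XOR 6 XOR 31 XOR 21 XOR 20 = 5.
The overall nim-sum is X = 5. A stack of size p has a winning move iff p XOR X < p (reduce it to p XOR X).
  29: 29 XOR 5 = 24 < 29 — winning move (to 24).
  6: 6 XOR 5 = 3 < 6 — winning move (to 3).
  31: 31 XOR 5 = 26 < 31 — winning move (to 26).
  21: 21 XOR 5 = 16 < 21 — winning move (to 16).
  20: 20 XOR 5 = 17 < 20 — winning move (to 17).
That gives 5 winning moves.

5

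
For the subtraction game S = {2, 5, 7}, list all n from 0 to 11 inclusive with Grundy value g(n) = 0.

0, 1, 4, 10

Compute g(0), g(1), … for moves {2, 5, 7}:
g(0) = mex{} = 0
g(1) = mex{} = 0
g(2) = mex{0} = 1
g(3) = mex{0} = 1
g(4) = mex{1} = 0
g(5) = mex{0,1} = 2
g(6) = mex{0} = 1
g(7) = mex{0,1,2} = 3
g(8) = mex{0,1} = 2
g(9) = mex{0,1,3} = 2
g(10) = mex{1,2} = 0
g(11) = mex{0,1,2} = 3
The P-positions (g = 0) in 0..11 are 0, 1, 4, 10.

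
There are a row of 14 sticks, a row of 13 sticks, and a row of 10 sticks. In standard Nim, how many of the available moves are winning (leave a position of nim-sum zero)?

3

Nim-sum: 14 XOR 13 XOR 10 = 9.
The overall nim-sum is X = 9. A row of size p has a winning move iff p XOR X < p (reduce it to p XOR X).
  14: 14 XOR 9 = 7 < 14 — winning move (to 7).
  13: 13 XOR 9 = 4 < 13 — winning move (to 4).
  10: 10 XOR 9 = 3 < 10 — winning move (to 3).
That gives 3 winning moves.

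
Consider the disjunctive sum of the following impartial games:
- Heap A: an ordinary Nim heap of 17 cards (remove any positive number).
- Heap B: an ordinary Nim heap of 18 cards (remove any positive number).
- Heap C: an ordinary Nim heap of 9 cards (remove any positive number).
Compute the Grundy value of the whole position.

10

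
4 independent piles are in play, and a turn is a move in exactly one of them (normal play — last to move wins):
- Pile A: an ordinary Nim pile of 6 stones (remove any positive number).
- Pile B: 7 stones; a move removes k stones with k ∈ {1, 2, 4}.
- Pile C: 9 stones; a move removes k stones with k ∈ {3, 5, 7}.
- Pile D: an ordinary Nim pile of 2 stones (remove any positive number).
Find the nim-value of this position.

Pile A is a plain Nim pile of size 6, so its Grundy value is 6.
For pile B, compute g(0), g(1), … with moves {1, 2, 4}:
k:     0  1  2  3  4  5  6  7
g(k):  0  1  2  0  1  2  0  1
So g(7) = 1.
Build the Grundy sequence for pile C with g(k) = mex{g(k−s) : s ∈ {3, 5, 7}, s ≤ k}:
g(0) = mex{} = 0
g(1) = mex{} = 0
g(2) = mex{} = 0
g(3) = mex{0} = 1
g(4) = mex{0} = 1
g(5) = mex{0} = 1
g(6) = mex{0,1} = 2
g(7) = mex{0,1} = 2
g(8) = mex{0,1} = 2
g(9) = mex{0,1,2} = 3
So g(9) = 3.
Pile D is a plain Nim pile of size 2, so its Grundy value is 2.
By the Sprague-Grundy theorem, the Grundy value of a sum of independent games is the XOR of the component values.
Combined value = 6 XOR 1 XOR 3 XOR 2 = 6.

6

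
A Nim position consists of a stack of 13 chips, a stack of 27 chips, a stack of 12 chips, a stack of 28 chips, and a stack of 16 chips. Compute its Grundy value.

22

Nim-sum: 13 ^ 27 ^ 12 ^ 28 ^ 16 = 22.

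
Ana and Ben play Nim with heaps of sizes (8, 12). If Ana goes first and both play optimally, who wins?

Ana wins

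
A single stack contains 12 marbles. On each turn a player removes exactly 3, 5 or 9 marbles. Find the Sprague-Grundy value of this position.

Grundy values for subtraction set {3, 5, 9}:
k:     0  1  2  3  4  5  6  7  8  9 10 11 12
g(k):  0  0  0  1  1  1  2  2  0  3  3  1  0
So g(12) = 0.

0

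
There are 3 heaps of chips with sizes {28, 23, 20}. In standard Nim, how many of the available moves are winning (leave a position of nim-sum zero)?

3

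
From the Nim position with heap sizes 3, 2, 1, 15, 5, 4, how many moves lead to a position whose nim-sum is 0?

1

Write each in binary and XOR column by column:
  0011  (3)
  0010  (2)
  0001  (1)
  1111  (15)
  0101  (5)
  0100  (4)
  ----
  1110  (14)
The overall nim-sum is X = 14. A heap of size p has a winning move iff p XOR X < p (reduce it to p XOR X).
  3: 3 XOR 14 = 13 ≥ 3 — no move.
  2: 2 XOR 14 = 12 ≥ 2 — no move.
  1: 1 XOR 14 = 15 ≥ 1 — no move.
  15: 15 XOR 14 = 1 < 15 — winning move (to 1).
  5: 5 XOR 14 = 11 ≥ 5 — no move.
  4: 4 XOR 14 = 10 ≥ 4 — no move.
That gives 1 winning move.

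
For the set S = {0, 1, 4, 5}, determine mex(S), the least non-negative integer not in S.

The values 0, 1 are all present; 2 is the first non-negative integer missing from the set.

2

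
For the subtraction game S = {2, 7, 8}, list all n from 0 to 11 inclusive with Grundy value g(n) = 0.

0, 1, 4, 5, 10

Compute g(0), g(1), … for moves {2, 7, 8}:
k:     0  1  2  3  4  5  6  7  8  9 10 11
g(k):  0  0  1  1  0  0  1  1  2  2  0  3
The P-positions (g = 0) in 0..11 are 0, 1, 4, 5, 10.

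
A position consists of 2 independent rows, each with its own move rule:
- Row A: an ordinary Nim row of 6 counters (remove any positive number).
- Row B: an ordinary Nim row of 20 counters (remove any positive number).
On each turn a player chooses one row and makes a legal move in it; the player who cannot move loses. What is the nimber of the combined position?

Row A is a plain Nim row of size 6, so its Grundy value is 6.
Row B is a plain Nim row of size 20, so its Grundy value is 20.
By the Sprague-Grundy theorem, the Grundy value of a sum of independent games is the XOR of the component values.
Combined value = 6 ⊕ 20 = 18.

18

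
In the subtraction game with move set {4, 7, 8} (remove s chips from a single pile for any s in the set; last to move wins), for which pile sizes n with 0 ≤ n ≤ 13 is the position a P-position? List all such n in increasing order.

0, 1, 2, 3, 12, 13

Compute g(0), g(1), … for moves {4, 7, 8}:
g(0) = mex{} = 0
g(1) = mex{} = 0
g(2) = mex{} = 0
g(3) = mex{} = 0
g(4) = mex{0} = 1
g(5) = mex{0} = 1
g(6) = mex{0} = 1
g(7) = mex{0} = 1
g(8) = mex{0,1} = 2
g(9) = mex{0,1} = 2
g(10) = mex{0,1} = 2
g(11) = mex{0,1} = 2
g(12) = mex{1,2} = 0
g(13) = mex{1,2} = 0
The P-positions (g = 0) in 0..13 are 0, 1, 2, 3, 12, 13.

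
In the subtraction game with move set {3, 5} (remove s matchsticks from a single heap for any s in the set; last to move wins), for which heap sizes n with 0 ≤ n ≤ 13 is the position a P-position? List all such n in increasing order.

0, 1, 2, 8, 9, 10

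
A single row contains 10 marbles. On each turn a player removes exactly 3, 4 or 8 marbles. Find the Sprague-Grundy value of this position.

1

Compute g(0), g(1), … for moves {3, 4, 8}:
k:     0  1  2  3  4  5  6  7  8  9 10
g(k):  0  0  0  1  1  1  2  0  2  3  1
So g(10) = 1.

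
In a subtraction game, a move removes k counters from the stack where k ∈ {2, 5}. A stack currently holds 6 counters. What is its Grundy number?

1

Build the Grundy sequence with g(k) = mex{g(k−s) : s ∈ {2, 5}, s ≤ k}:
g(0) = mex{} = 0
g(1) = mex{} = 0
g(2) = mex{0} = 1
g(3) = mex{0} = 1
g(4) = mex{1} = 0
g(5) = mex{0,1} = 2
g(6) = mex{0} = 1
So g(6) = 1.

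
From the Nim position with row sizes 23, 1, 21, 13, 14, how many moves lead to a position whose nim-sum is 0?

Compute the nim-sum pairwise:
23 ^ 1 = 22
22 ^ 21 = 3
3 ^ 13 = 14
14 ^ 14 = 0
The nim-sum is already 0, so every move leaves a nonzero nim-sum — there are no winning moves.

0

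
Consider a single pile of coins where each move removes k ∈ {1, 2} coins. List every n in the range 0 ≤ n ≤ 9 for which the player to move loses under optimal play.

0, 3, 6, 9

Grundy values for subtraction set {1, 2}:
k:     0  1  2  3  4  5  6  7  8  9
g(k):  0  1  2  0  1  2  0  1  2  0
The P-positions (g = 0) in 0..9 are 0, 3, 6, 9.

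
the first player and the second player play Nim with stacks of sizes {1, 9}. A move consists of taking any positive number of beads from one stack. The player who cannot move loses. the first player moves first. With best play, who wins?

Nim-sum: 1 ^ 9 = 8.
The nim-sum is 8 ≠ 0, so this is an N-position: the player to move can win; the first player has a winning move.

the first player wins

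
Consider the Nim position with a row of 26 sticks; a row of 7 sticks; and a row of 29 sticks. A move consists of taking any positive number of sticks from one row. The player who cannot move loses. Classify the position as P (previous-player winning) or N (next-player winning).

P-position

Bitwise XOR of the heap sizes:
  11010  (26)
  00111  (7)
  11101  (29)
  -----
  00000  (0)
The nim-sum is 0, so this is a P-position: the player to move is in a losing position under optimal play.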